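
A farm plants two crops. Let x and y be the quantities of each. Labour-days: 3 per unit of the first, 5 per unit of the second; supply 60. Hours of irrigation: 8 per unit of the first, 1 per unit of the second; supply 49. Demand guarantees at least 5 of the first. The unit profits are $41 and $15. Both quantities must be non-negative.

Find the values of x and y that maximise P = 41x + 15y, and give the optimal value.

x = 5, y = 9, maximum P = 340

Feasible corners and P = 41x + 15y:
  (49/8, 0) → P = 2009/8
  (5, 0) → P = 205
  (5, 9) → P = 340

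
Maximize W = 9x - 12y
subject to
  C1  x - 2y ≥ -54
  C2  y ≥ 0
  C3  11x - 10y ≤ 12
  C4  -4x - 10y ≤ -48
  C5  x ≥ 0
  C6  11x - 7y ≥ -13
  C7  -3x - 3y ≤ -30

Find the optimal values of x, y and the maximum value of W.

x = 16/3, y = 14/3, maximum W = -8

Corner points and W = 9x - 12y:
  (47, 101/2) → W = -183
  (352/15, 581/15) → W = -1268/5
  (16/3, 14/3) → W = -8
  (19/6, 41/6) → W = -107/2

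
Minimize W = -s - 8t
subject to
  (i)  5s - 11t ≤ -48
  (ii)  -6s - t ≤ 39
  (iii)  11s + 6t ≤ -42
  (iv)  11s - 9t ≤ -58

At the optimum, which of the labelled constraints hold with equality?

Vertices and W = -s - 8t:
  (-477/71, 93/71) → W = -267/71
  (-750/151, 318/151) → W = -1794/151
  (-192/25, 177/25) → W = -1224/25

The minimum is at (-192/25, 177/25). Substituting into each constraint, equality holds for (ii) and (iii); the remaining constraints have slack.

(ii) and (iii)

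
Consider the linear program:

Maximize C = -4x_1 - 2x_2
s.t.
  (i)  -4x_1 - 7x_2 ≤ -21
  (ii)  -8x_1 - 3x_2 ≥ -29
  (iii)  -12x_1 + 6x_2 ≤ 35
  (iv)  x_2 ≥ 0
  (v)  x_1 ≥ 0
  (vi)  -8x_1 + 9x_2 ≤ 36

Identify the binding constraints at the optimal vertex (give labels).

(i) and (v)

Extreme points and C = -4x_1 - 2x_2:
  (35/11, 13/11) → C = -166/11
  (0, 3) → C = -6
  (51/32, 65/12) → C = -413/24
  (0, 4) → C = -8

The maximum is at (0, 3). Substituting into each constraint, equality holds for (i) and (v); the remaining constraints have slack.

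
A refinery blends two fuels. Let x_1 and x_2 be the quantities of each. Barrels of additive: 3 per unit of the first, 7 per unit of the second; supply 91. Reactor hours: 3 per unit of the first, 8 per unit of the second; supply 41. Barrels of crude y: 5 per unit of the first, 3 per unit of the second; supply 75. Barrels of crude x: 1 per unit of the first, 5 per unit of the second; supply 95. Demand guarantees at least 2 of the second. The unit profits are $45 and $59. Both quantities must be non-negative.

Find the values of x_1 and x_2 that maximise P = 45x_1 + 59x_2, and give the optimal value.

x_1 = 25/3, x_2 = 2, maximum P = 493

Extreme points and P = 45x_1 + 59x_2:
  (0, 41/8) → P = 2419/8
  (0, 2) → P = 118
  (25/3, 2) → P = 493

The binding constraints are 3x_1 + 8x_2 = 41 and x_2 = 2.
Solving simultaneously gives x_1 = 25/3, x_2 = 2.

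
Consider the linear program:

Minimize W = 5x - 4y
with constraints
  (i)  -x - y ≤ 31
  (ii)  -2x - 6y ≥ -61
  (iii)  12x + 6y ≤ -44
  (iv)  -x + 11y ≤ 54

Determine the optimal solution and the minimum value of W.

Extreme points and W = 5x - 4y:
  (71/3, -164/3) → W = 337
  (-395/12, 23/12) → W = -689/4
  (-404/69, 302/69) → W = -1076/23

The optimum lies where -x - y = 31 and -x + 11y = 54.
Solving simultaneously gives x = -395/12, y = 23/12.

x = -395/12, y = 23/12, minimum W = -689/4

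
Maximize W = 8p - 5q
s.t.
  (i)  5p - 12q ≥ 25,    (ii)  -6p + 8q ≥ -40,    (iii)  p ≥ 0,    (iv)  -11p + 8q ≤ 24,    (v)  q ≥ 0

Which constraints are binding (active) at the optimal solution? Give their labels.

Corner points and W = 8p - 5q:
  (35/4, 25/16) → W = 995/16
  (5, 0) → W = 40
  (20/3, 0) → W = 160/3

The maximum is at (35/4, 25/16). Substituting into each constraint, equality holds for (i) and (ii); the remaining constraints have slack.

(i) and (ii)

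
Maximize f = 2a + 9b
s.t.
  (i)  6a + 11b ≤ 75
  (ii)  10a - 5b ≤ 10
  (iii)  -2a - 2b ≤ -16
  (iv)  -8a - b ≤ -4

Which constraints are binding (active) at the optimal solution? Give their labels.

(i) and (iii)

Vertices and f = 2a + 9b:
  (97/28, 69/14) → f = 359/7
  (13/5, 27/5) → f = 269/5
  (10/3, 14/3) → f = 146/3

The maximum is at (13/5, 27/5). Substituting into each constraint, equality holds for (i) and (iii); the remaining constraints have slack.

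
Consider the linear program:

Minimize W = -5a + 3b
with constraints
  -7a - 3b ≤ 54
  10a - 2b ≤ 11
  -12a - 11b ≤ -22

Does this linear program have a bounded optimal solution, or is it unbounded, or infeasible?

bounded optimum

Corner points and W = -5a + 3b:
  (-660/41, 802/41) → W = 5706/41
  (165/134, 44/67) → W = -561/134
The feasible region has finitely many vertices and no improving ray; the minimum is -561/134 at (165/134, 44/67).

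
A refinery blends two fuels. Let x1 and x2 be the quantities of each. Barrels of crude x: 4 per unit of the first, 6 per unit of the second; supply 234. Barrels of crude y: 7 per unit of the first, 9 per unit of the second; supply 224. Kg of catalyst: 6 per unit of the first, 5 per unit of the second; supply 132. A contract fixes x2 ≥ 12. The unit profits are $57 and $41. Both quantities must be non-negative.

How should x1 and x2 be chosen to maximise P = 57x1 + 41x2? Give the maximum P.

x1 = 12, x2 = 12, maximum P = 1176

Extreme points and P = 57x1 + 41x2:
  (0, 224/9) → P = 9184/9
  (0, 12) → P = 492
  (68/19, 420/19) → P = 21096/19
  (12, 12) → P = 1176

The binding constraints are 6x1 + 5x2 = 132 and x2 = 12.
Solving simultaneously gives x1 = 12, x2 = 12.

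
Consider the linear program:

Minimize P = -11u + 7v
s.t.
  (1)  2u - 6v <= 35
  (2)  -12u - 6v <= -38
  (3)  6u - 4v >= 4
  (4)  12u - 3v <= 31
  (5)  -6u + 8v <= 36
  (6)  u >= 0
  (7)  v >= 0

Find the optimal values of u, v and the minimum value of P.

Extreme points and P = -11u + 7v:
  (44/21, 15/7) → P = -169/21
  (25/9, 7/9) → P = -226/9
  (56/15, 23/5) → P = -133/15

u = 25/9, v = 7/9, minimum P = -226/9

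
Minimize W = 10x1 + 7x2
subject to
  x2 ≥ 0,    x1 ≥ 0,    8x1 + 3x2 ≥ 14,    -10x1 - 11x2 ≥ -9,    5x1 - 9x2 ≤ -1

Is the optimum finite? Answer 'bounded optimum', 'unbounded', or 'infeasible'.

infeasible

The boundaries x1 = 0 and 8x1 + 3x2 = 14 meet at (0, 14/3), but that point violates -10x1 - 11x2 ≥ -9. Every candidate vertex is excluded by some other constraint, so the feasible region is empty.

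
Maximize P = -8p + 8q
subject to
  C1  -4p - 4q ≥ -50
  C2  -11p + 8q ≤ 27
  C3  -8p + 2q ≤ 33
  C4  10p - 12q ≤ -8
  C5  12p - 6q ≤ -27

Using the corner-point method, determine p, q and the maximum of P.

p = -9/5, q = 9/10, maximum P = 108/5

Feasible corners and P = -8p + 8q:
  (-5, -7/2) → P = 12
  (-9/5, 9/10) → P = 108/5
  (-23/7, -29/14) → P = 68/7

At the optimal vertex, -11p + 8q = 27 and 12p - 6q = -27.
Solving simultaneously gives p = -9/5, q = 9/10.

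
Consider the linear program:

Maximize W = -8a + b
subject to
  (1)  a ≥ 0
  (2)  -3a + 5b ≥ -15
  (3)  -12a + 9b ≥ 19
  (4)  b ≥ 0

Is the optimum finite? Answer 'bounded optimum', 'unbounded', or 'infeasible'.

unbounded

From the feasible point (0, 19/9), moving in the direction (0, 1) keeps every constraint satisfied while W increases without bound.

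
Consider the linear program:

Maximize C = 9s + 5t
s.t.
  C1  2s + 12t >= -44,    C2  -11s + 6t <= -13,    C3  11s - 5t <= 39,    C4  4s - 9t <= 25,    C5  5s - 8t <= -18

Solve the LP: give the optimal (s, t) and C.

Vertices and C = 9s + 5t:
  (169/11, 26) → C = 2951/11
  (106/29, 263/58) → C = 3223/58
  (134/21, 131/21) → C = 1861/21

At the optimal vertex, -11s + 6t = -13 and 11s - 5t = 39.
Solving simultaneously gives s = 169/11, t = 26.

s = 169/11, t = 26, maximum C = 2951/11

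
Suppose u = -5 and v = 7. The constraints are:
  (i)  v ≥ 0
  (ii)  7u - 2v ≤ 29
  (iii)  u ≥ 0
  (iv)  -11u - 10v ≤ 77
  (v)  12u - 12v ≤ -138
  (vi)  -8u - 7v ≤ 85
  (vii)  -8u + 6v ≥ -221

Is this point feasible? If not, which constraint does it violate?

Constraint (iii): u = -5, which is not ≥ 0. All other constraints are satisfied.

not feasible — violates (iii)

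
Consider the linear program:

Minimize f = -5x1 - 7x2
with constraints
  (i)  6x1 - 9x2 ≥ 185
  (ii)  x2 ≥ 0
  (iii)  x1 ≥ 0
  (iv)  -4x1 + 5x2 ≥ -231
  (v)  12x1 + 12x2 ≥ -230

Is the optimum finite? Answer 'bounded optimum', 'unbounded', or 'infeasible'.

bounded optimum

Extreme points and f = -5x1 - 7x2:
  (185/6, 0) → f = -925/6
  (577/3, 323/3) → f = -5146/3
  (231/4, 0) → f = -1155/4
The feasible region has finitely many vertices and no improving ray; the minimum is -5146/3 at (577/3, 323/3).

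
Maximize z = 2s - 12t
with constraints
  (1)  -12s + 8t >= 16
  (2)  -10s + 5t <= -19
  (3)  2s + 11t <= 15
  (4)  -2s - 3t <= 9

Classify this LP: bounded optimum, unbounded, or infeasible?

infeasible

The boundaries -12s + 8t = 16 and -10s + 5t = -19 meet at (58/5, 97/5), but that point violates 2s + 11t ≤ 15. Every candidate vertex is excluded by some other constraint, so the feasible region is empty.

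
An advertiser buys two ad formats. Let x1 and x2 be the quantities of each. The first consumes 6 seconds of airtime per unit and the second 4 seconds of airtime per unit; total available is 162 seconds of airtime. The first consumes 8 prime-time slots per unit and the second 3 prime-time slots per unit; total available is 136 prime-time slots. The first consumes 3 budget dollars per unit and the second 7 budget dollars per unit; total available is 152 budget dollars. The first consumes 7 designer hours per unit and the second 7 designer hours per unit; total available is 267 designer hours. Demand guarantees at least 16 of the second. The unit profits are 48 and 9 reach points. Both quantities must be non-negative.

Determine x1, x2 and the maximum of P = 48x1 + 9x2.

x1 = 11, x2 = 16, maximum P = 672

The optimum lies where 8x1 + 3x2 = 136 and x2 = 16.
Solving simultaneously gives x1 = 11, x2 = 16.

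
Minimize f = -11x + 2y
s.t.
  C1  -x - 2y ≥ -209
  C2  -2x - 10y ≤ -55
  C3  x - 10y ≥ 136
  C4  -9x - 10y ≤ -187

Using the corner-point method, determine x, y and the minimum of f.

x = 330, y = -121/2, minimum f = -3751

Corner points and f = -11x + 2y:
  (330, -121/2) → f = -3751
  (1181/6, 73/12) → f = -2153
  (191/3, -217/30) → f = -3574/5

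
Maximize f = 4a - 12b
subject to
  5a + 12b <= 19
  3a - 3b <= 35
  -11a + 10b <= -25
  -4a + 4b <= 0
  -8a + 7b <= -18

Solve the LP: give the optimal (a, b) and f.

Extreme points and f = 4a - 12b:
  (159/17, -118/51) → f = 1108/17
  (35/13, 6/13) → f = 68/13
  (-191/3, -226/3) → f = 1948/3
  (5/3, -2/3) → f = 44/3

The binding constraints are 3a - 3b = 35 and -8a + 7b = -18.
Solving simultaneously gives a = -191/3, b = -226/3.

a = -191/3, b = -226/3, maximum f = 1948/3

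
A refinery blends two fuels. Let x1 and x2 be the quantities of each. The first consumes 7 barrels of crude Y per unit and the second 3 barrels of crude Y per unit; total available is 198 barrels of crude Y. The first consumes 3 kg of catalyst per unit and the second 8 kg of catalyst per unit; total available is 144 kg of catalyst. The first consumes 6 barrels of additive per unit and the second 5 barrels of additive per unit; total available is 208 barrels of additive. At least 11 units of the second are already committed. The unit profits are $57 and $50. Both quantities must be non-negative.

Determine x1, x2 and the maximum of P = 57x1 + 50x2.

Vertices and P = 57x1 + 50x2:
  (0, 18) → P = 900
  (0, 11) → P = 550
  (56/3, 11) → P = 1614

The optimum lies where 3x1 + 8x2 = 144 and x2 = 11.
Solving simultaneously gives x1 = 56/3, x2 = 11.

x1 = 56/3, x2 = 11, maximum P = 1614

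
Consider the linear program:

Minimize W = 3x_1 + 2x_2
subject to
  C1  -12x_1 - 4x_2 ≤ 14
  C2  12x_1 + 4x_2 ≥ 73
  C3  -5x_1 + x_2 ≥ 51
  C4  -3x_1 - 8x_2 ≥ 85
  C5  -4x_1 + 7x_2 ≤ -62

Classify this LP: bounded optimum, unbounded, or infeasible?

infeasible

The boundaries 12x_1 + 4x_2 = 73 and -3x_1 - 8x_2 = 85 meet at (11, -59/4), but that point violates -5x_1 + x_2 ≥ 51. Every candidate vertex is excluded by some other constraint, so the feasible region is empty.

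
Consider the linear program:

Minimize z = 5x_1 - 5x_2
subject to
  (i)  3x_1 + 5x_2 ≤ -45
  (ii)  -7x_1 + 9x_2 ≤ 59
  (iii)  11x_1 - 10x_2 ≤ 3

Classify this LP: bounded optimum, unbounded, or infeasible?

unbounded

From the feasible point (-350/31, -69/31), moving in the direction (-9, -7) keeps every constraint satisfied while z decreases without bound.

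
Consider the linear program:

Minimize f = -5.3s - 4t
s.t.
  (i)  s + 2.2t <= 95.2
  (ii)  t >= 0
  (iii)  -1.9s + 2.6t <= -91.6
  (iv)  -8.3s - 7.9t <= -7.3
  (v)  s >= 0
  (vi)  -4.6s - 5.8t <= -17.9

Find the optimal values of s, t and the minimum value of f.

Corner points and f = -5.3s - 4t:
  (476/5, 0) → f = -12614/25
  (7484/113, 1488/113) → f = -228086/565
  (916/19, 0) → f = -24274/95

s = 95.2, t = 0, minimum f = -504.56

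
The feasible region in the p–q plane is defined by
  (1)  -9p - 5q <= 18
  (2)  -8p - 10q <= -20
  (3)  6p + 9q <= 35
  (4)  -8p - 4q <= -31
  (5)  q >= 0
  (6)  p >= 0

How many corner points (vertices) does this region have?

3

Of the 15 pairwise boundary intersections, those satisfying every inequality are:
  (139/48, 47/24)
  (35/6, 0)
  (31/8, 0)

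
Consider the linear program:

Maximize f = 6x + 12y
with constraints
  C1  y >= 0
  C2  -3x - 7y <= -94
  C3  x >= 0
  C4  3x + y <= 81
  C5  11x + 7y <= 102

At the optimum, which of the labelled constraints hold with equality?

C3 and C5

Corner points and f = 6x + 12y:
  (0, 94/7) → f = 1128/7
  (1, 13) → f = 162
  (0, 102/7) → f = 1224/7

The maximum is at (0, 102/7). Substituting into each constraint, equality holds for C3 and C5; the remaining constraints have slack.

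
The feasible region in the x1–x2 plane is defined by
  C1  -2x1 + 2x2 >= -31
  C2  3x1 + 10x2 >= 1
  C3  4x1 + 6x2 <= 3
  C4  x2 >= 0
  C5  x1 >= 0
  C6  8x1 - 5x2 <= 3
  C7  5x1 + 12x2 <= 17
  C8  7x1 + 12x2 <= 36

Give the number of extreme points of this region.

Of the 28 pairwise boundary intersections, those satisfying every inequality are:
  (1/3, 0)
  (0, 1/10)
  (0, 1/2)
  (33/68, 3/17)
  (3/8, 0)

5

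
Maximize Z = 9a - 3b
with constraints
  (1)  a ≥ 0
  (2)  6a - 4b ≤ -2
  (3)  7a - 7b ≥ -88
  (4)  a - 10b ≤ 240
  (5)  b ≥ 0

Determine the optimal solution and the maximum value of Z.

a = 169/7, b = 257/7, maximum Z = 750/7

Vertices and Z = 9a - 3b:
  (0, 1/2) → Z = -3/2
  (0, 88/7) → Z = -264/7
  (169/7, 257/7) → Z = 750/7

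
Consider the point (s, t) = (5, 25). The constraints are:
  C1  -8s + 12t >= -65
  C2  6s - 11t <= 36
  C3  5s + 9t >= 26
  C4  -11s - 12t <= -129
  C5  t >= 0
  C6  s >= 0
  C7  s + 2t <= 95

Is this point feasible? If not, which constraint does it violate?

C1: 260 ≥ -65 ✓
C2: -245 ≤ 36 ✓
C3: 250 ≥ 26 ✓
C4: -355 ≤ -129 ✓
C5: 25 ≥ 0 ✓
C6: 5 ≥ 0 ✓
C7: 55 ≤ 95 ✓

feasible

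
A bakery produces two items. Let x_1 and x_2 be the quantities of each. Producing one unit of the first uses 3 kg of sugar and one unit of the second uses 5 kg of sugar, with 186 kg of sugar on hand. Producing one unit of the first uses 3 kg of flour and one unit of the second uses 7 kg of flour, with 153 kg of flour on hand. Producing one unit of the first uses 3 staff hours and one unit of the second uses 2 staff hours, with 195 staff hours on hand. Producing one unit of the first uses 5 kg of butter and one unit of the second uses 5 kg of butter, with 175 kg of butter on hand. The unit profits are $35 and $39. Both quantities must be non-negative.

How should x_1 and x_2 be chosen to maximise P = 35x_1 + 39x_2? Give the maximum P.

Vertices and P = 35x_1 + 39x_2:
  (0, 0) → P = 0
  (0, 153/7) → P = 5967/7
  (35, 0) → P = 1225
  (23, 12) → P = 1273

x_1 = 23, x_2 = 12, maximum P = 1273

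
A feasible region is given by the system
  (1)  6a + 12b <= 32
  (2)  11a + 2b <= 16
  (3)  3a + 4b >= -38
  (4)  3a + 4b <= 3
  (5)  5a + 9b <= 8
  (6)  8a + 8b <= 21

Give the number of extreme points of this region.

Pairwise boundary intersections that survive every other constraint:
  (-146/3, 27)
  (-32, 56/3)
  (70/19, -233/19)
  (29/19, -15/38)
  (-5/7, 9/7)

5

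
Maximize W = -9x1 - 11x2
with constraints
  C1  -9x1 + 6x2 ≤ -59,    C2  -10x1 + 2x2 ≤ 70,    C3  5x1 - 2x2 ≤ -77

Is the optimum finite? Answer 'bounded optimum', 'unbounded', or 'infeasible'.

infeasible

The boundaries -9x1 + 6x2 = -59 and -10x1 + 2x2 = 70 meet at (-269/21, -610/21), but that point violates 5x1 - 2x2 ≤ -77. Every candidate vertex is excluded by some other constraint, so the feasible region is empty.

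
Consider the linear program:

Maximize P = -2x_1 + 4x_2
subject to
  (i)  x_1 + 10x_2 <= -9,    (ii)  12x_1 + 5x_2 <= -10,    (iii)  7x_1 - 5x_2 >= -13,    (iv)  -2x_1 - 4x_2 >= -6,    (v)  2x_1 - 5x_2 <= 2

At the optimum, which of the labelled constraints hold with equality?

(i) and (iii)

Corner points and P = -2x_1 + 4x_2:
  (-7/3, -2/3) → P = 2
  (-1, -4/5) → P = -6/5
  (-3, -8/5) → P = -2/5

The maximum is at (-7/3, -2/3). Substituting into each constraint, equality holds for (i) and (iii); the remaining constraints have slack.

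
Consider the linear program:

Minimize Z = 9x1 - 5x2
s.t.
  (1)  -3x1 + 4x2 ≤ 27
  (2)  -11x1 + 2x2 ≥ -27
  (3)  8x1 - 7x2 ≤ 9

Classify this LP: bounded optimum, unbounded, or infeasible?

unbounded

From the feasible point (81/19, 189/19), moving in the direction (-4, -3) keeps every constraint satisfied while Z decreases without bound.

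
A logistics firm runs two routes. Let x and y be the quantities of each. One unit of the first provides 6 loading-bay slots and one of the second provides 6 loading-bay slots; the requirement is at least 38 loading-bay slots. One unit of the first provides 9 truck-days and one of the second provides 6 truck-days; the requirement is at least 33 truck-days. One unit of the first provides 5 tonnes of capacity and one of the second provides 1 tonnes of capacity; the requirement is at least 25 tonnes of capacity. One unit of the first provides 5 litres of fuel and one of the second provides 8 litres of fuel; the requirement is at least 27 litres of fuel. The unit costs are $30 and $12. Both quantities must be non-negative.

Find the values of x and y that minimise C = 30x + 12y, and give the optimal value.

x = 14/3, y = 5/3, minimum C = 160

Feasible corners and C = 30x + 12y:
  (0, 25) → C = 300
  (19/3, 0) → C = 190
  (14/3, 5/3) → C = 160
The feasible region is unbounded (it extends along (0, 1), (1, 0)), but C strictly increases along every unbounded feasible direction, so there is no improving ray and the minimum is attained at a vertex.

The binding constraints are 6x + 6y = 38 and 5x + y = 25.
Solving simultaneously gives x = 14/3, y = 5/3.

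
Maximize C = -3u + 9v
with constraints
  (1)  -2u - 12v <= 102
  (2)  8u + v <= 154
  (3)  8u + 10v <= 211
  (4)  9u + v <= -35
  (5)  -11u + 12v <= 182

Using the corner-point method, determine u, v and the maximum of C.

u = -86/17, v = 179/17, maximum C = 1869/17

Corner points and C = -3u + 9v:
  (-3, -8) → C = -63
  (-284/13, -379/78) → C = 567/26
  (-86/17, 179/17) → C = 1869/17

The binding constraints are 9u + v = -35 and -11u + 12v = 182.
Solving simultaneously gives u = -86/17, v = 179/17.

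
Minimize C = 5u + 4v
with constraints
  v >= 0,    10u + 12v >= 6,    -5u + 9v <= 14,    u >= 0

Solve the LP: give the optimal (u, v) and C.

u = 0, v = 1/2, minimum C = 2

Vertices and C = 5u + 4v:
  (3/5, 0) → C = 3
  (0, 1/2) → C = 2
  (0, 14/9) → C = 56/9
The feasible region is unbounded (it extends along (9, 5), (1, 0)), but C strictly increases along every unbounded feasible direction, so there is no improving ray and the minimum is attained at a vertex.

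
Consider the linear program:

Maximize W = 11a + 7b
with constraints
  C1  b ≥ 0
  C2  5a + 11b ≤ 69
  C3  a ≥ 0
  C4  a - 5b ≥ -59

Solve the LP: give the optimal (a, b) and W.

Extreme points and W = 11a + 7b:
  (69/5, 0) → W = 759/5
  (0, 0) → W = 0
  (0, 69/11) → W = 483/11

At the optimal vertex, b = 0 and 5a + 11b = 69.
Solving simultaneously gives a = 69/5, b = 0.

a = 69/5, b = 0, maximum W = 759/5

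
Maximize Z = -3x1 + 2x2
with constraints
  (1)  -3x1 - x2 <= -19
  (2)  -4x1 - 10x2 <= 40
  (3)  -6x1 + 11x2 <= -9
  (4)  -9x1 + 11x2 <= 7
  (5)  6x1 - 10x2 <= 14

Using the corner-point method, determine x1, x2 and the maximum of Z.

x1 = 218/39, x2 = 29/13, maximum Z = -160/13

Extreme points and Z = -3x1 + 2x2:
  (218/39, 29/13) → Z = -160/13
  (17/3, 2) → Z = -13
  (32/3, 5) → Z = -22

The binding constraints are -3x1 - x2 = -19 and -6x1 + 11x2 = -9.
Solving simultaneously gives x1 = 218/39, x2 = 29/13.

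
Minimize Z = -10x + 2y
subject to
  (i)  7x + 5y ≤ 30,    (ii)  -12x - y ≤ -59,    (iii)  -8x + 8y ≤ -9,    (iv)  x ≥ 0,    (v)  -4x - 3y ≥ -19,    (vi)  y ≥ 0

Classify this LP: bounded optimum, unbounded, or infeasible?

The boundaries 7x + 5y = 30 and -12x - y = -59 meet at (5, -1), but that point violates y ≥ 0. Every candidate vertex is excluded by some other constraint, so the feasible region is empty.

infeasible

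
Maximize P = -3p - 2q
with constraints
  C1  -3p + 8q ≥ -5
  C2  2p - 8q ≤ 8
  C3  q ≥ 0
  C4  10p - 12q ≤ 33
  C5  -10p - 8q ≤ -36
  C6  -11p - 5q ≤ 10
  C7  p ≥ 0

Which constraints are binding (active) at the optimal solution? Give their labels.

Extreme points and P = -3p - 2q:
  (51/11, 49/44) → P = -355/22
  (41/13, 29/52) → P = -275/26
  (0, 9/2) → P = -9
The feasible region is unbounded (it extends along (0, 1), (6, 5)), but P strictly decreases along every unbounded feasible direction, so there is no improving ray and the maximum is attained at a vertex.

The maximum is at (0, 9/2). Substituting into each constraint, equality holds for C5 and C7; the remaining constraints have slack.

C5 and C7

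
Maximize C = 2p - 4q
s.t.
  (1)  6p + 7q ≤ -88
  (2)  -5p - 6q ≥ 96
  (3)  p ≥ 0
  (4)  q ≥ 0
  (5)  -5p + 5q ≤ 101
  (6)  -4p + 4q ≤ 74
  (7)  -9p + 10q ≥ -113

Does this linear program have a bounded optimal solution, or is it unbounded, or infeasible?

The boundaries -4p + 4q = 74 and -9p + 10q = -113 meet at (-298, -559/2), but that point violates p ≥ 0. Every candidate vertex is excluded by some other constraint, so the feasible region is empty.

infeasible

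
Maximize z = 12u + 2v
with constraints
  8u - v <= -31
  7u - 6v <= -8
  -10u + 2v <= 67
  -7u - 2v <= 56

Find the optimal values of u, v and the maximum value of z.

Vertices and z = 12u + 2v:
  (-178/41, -153/41) → z = -2442/41
  (5/6, 113/3) → z = 256/3
  (-44/7, -6) → z = -612/7
  (-123/17, -91/34) → z = -1567/17

u = 5/6, v = 113/3, maximum z = 256/3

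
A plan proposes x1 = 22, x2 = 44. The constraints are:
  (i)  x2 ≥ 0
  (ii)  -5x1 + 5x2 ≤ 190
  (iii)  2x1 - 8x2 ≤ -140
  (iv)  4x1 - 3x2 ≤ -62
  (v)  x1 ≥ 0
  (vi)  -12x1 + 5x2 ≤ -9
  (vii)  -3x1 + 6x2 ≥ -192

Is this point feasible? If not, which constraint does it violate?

Constraint (iv): 4x1 - 3x2 = -44, which is not ≤ -62. All other constraints are satisfied.

not feasible — violates (iv)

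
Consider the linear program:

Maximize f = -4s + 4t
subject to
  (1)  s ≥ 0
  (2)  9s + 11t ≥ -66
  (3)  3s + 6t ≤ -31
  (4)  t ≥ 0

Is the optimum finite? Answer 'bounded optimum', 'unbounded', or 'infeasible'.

The boundaries s = 0 and 9s + 11t = -66 meet at (0, -6), but that point violates t ≥ 0. Every candidate vertex is excluded by some other constraint, so the feasible region is empty.

infeasible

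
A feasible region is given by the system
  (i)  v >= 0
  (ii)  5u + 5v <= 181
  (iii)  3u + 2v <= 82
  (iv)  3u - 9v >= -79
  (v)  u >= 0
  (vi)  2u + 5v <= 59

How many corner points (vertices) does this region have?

The feasible vertices (each the meet of two boundaries and inside every other half-plane) are:
  (82/3, 0)
  (0, 0)
  (292/11, 13/11)
  (0, 79/9)
  (136/33, 335/33)

5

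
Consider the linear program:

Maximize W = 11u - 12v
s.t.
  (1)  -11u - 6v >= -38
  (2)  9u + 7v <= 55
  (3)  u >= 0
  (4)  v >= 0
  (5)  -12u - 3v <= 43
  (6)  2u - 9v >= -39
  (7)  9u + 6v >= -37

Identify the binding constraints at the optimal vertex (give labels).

(1) and (4)

Vertices and W = 11u - 12v:
  (38/11, 0) → W = 38
  (36/37, 505/111) → W = -1624/37
  (0, 0) → W = 0
  (0, 13/3) → W = -52

The maximum is at (38/11, 0). Substituting into each constraint, equality holds for (1) and (4); the remaining constraints have slack.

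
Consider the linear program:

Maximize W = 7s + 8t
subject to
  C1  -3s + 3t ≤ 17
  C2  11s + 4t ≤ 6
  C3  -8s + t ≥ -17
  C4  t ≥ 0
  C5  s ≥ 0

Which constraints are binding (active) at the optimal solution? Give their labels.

C2 and C5

Feasible corners and W = 7s + 8t:
  (6/11, 0) → W = 42/11
  (0, 3/2) → W = 12
  (0, 0) → W = 0

The maximum is at (0, 3/2). Substituting into each constraint, equality holds for C2 and C5; the remaining constraints have slack.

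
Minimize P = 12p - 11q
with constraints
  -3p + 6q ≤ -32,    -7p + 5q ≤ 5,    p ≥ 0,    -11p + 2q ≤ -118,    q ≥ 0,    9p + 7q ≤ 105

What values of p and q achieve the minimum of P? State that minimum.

Vertices and P = 12p - 11q:
  (161/15, 1/30) → P = 3853/30
  (854/75, 9/25) → P = 3317/25
  (118/11, 0) → P = 1416/11
  (35/3, 0) → P = 140

At the optimal vertex, -3p + 6q = -32 and -11p + 2q = -118.
Solving simultaneously gives p = 161/15, q = 1/30.

p = 161/15, q = 1/30, minimum P = 3853/30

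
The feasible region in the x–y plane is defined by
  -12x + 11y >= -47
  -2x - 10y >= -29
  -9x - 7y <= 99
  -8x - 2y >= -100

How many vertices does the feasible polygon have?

3

The feasible vertices (each the meet of two boundaries and inside every other half-plane) are:
  (789/142, 127/71)
  (-760/183, -537/61)
  (-1193/76, 459/76)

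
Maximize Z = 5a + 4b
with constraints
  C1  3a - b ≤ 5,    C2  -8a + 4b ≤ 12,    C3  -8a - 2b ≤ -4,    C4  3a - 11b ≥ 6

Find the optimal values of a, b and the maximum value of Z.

a = 49/30, b = -1/10, maximum Z = 233/30

Vertices and Z = 5a + 4b:
  (1, -2) → Z = -3
  (49/30, -1/10) → Z = 233/30
  (28/47, -18/47) → Z = 68/47

At the optimal vertex, 3a - b = 5 and 3a - 11b = 6.
Solving simultaneously gives a = 49/30, b = -1/10.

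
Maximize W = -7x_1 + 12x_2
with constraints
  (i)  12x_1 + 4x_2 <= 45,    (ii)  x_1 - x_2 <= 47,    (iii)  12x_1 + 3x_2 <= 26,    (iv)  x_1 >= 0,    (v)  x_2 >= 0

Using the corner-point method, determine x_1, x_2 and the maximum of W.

Extreme points and W = -7x_1 + 12x_2:
  (0, 26/3) → W = 104
  (13/6, 0) → W = -91/6
  (0, 0) → W = 0

x_1 = 0, x_2 = 26/3, maximum W = 104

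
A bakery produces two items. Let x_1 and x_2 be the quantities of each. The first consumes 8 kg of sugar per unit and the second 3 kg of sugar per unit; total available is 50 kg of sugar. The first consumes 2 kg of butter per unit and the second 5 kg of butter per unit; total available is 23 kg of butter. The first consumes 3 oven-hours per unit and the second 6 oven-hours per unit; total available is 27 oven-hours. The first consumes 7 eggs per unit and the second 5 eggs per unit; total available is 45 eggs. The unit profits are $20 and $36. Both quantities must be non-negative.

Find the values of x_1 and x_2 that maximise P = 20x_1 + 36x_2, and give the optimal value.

x_1 = 5, x_2 = 2, maximum P = 172

Extreme points and P = 20x_1 + 36x_2:
  (0, 0) → P = 0
  (0, 9/2) → P = 162
  (25/4, 0) → P = 125
  (115/19, 10/19) → P = 140
  (5, 2) → P = 172

At the optimal vertex, 3x_1 + 6x_2 = 27 and 7x_1 + 5x_2 = 45.
Solving simultaneously gives x_1 = 5, x_2 = 2.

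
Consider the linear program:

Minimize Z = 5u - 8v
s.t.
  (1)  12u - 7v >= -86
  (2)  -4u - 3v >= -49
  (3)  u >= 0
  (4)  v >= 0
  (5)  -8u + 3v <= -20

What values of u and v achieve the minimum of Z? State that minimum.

u = 23/4, v = 26/3, minimum Z = -487/12

The optimum lies where -4u - 3v = -49 and -8u + 3v = -20.
Solving simultaneously gives u = 23/4, v = 26/3.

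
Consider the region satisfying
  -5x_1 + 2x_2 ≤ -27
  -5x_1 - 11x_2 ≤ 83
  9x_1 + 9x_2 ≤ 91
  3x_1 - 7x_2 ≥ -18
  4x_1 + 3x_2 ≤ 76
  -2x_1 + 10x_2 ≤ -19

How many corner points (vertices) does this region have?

Pairwise boundary intersections that survive every other constraint:
  (131/65, -110/13)
  (116/23, -41/46)
  (874/27, -601/27)
  (1081/108, 11/108)

4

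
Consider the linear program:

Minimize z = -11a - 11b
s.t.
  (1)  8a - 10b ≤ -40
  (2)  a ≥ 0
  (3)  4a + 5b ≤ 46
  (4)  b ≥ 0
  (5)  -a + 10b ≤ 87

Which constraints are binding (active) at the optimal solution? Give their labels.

(1) and (3)

Feasible corners and z = -11a - 11b:
  (0, 4) → z = -44
  (13/4, 33/5) → z = -2167/20
  (0, 87/10) → z = -957/10
  (5/9, 394/45) → z = -4609/45

The minimum is at (13/4, 33/5). Substituting into each constraint, equality holds for (1) and (3); the remaining constraints have slack.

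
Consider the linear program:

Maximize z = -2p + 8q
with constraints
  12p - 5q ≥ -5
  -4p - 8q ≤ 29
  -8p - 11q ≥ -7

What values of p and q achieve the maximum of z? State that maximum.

Extreme points and z = -2p + 8q:
  (-185/116, -82/29) → z = -1127/58
  (-5/43, 31/43) → z = 6
  (75/4, -13) → z = -283/2

The binding constraints are 12p - 5q = -5 and -8p - 11q = -7.
Solving simultaneously gives p = -5/43, q = 31/43.

p = -5/43, q = 31/43, maximum z = 6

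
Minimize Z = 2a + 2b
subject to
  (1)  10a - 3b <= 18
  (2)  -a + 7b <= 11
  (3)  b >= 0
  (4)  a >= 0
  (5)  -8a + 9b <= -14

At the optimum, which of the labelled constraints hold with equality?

Feasible corners and Z = 2a + 2b:
  (9/5, 0) → Z = 18/5
  (20/11, 2/33) → Z = 124/33
  (7/4, 0) → Z = 7/2

The minimum is at (7/4, 0). Substituting into each constraint, equality holds for (3) and (5); the remaining constraints have slack.

(3) and (5)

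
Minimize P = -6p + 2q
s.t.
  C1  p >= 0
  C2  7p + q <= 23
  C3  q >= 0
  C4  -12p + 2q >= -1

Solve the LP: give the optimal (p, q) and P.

p = 1/12, q = 0, minimum P = -1/2

Feasible corners and P = -6p + 2q:
  (0, 23) → P = 46
  (0, 0) → P = 0
  (47/26, 269/26) → P = 128/13
  (1/12, 0) → P = -1/2

The optimum lies where q = 0 and -12p + 2q = -1.
Solving simultaneously gives p = 1/12, q = 0.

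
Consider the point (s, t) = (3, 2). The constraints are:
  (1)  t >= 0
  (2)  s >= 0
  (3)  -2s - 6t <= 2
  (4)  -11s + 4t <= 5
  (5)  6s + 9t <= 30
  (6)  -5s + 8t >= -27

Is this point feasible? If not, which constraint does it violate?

Constraint (5): 6s + 9t = 36, which is not ≤ 30. All other constraints are satisfied.

not feasible — violates (5)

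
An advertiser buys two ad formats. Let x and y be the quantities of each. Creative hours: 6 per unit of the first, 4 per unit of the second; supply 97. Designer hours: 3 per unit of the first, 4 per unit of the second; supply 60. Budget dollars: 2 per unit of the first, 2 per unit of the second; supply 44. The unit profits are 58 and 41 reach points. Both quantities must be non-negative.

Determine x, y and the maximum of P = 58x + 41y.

Feasible corners and P = 58x + 41y:
  (0, 0) → P = 0
  (0, 15) → P = 615
  (97/6, 0) → P = 2813/3
  (37/3, 23/4) → P = 11413/12

The binding constraints are 6x + 4y = 97 and 3x + 4y = 60.
Solving simultaneously gives x = 37/3, y = 23/4.

x = 37/3, y = 23/4, maximum P = 11413/12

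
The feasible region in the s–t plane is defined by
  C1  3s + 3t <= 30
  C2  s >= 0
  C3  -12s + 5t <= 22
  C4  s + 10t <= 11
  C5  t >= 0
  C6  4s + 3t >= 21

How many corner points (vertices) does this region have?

Pairwise boundary intersections that survive every other constraint:
  (89/9, 1/9)
  (10, 0)
  (177/37, 23/37)
  (21/4, 0)

4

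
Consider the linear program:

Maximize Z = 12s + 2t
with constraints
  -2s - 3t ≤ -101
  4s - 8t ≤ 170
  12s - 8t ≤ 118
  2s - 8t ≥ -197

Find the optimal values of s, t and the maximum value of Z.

s = 63/2, t = 65/2, maximum Z = 443

Corner points and Z = 12s + 2t:
  (581/26, 244/13) → Z = 3974/13
  (217/22, 298/11) → Z = 1898/11
  (63/2, 65/2) → Z = 443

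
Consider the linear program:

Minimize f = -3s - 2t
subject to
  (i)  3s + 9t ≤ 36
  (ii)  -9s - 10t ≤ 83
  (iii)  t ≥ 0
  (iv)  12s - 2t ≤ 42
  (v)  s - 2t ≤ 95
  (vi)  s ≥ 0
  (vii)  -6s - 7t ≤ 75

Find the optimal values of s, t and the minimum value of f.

Extreme points and f = -3s - 2t:
  (75/19, 51/19) → f = -327/19
  (0, 4) → f = -8
  (7/2, 0) → f = -21/2
  (0, 0) → f = 0

s = 75/19, t = 51/19, minimum f = -327/19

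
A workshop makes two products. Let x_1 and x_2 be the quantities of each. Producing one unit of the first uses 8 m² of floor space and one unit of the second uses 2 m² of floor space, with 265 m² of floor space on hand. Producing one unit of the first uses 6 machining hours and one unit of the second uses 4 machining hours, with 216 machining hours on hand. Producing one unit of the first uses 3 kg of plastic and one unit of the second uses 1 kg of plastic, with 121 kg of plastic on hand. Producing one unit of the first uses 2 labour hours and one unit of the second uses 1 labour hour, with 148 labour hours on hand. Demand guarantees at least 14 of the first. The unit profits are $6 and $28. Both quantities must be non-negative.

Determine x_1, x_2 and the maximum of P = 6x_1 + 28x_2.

x_1 = 14, x_2 = 33, maximum P = 1008

Extreme points and P = 6x_1 + 28x_2:
  (265/8, 0) → P = 795/4
  (14, 0) → P = 84
  (157/5, 69/10) → P = 1908/5
  (14, 33) → P = 1008

The optimum lies where 6x_1 + 4x_2 = 216 and x_1 = 14.
Solving simultaneously gives x_1 = 14, x_2 = 33.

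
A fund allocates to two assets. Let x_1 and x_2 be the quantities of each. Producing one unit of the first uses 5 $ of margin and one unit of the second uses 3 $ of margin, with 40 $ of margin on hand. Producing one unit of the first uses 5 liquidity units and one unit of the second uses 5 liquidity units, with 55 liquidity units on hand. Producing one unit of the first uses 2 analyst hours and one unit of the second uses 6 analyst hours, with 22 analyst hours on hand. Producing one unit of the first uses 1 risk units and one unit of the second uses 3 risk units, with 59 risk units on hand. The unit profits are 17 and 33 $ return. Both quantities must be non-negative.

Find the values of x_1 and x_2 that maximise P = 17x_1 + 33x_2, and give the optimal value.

Corner points and P = 17x_1 + 33x_2:
  (0, 0) → P = 0
  (0, 11/3) → P = 121
  (8, 0) → P = 136
  (29/4, 5/4) → P = 329/2

The binding constraints are 5x_1 + 3x_2 = 40 and 2x_1 + 6x_2 = 22.
Solving simultaneously gives x_1 = 29/4, x_2 = 5/4.

x_1 = 29/4, x_2 = 5/4, maximum P = 329/2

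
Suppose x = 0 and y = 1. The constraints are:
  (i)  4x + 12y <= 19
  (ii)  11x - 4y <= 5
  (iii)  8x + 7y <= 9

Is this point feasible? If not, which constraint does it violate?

(i): 12 ≤ 19 ✓
(ii): -4 ≤ 5 ✓
(iii): 7 ≤ 9 ✓

feasible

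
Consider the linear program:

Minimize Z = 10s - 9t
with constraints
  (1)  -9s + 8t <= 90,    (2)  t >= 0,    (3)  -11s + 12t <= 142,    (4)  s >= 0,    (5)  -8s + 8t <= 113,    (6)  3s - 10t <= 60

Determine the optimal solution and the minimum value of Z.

Vertices and Z = 10s - 9t:
  (14/5, 72/5) → Z = -508/5
  (0, 45/4) → Z = -405/4
  (0, 0) → Z = 0
  (20, 0) → Z = 200
The feasible region is unbounded (it extends along (10, 3), (12, 11)), but Z strictly increases along every unbounded feasible direction, so there is no improving ray and the minimum is attained at a vertex.

At the optimal vertex, -9s + 8t = 90 and -11s + 12t = 142.
Solving simultaneously gives s = 14/5, t = 72/5.

s = 14/5, t = 72/5, minimum Z = -508/5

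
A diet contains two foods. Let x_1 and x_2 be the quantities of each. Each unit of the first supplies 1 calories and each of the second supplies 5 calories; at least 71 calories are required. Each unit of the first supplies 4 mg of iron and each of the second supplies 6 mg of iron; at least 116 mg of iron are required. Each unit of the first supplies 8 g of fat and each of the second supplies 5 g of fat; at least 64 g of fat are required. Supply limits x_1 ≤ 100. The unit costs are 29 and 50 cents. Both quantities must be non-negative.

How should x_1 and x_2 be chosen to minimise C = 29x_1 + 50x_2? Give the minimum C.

Vertices and C = 29x_1 + 50x_2:
  (0, 58/3) → C = 2900/3
  (71, 0) → C = 2059
  (100, 0) → C = 2900
  (11, 12) → C = 919
The feasible region is unbounded (it extends along (0, 1)), but C strictly increases along every unbounded feasible direction, so there is no improving ray and the minimum is attained at a vertex.

The optimum lies where x_1 + 5x_2 = 71 and 4x_1 + 6x_2 = 116.
Solving simultaneously gives x_1 = 11, x_2 = 12.

x_1 = 11, x_2 = 12, minimum C = 919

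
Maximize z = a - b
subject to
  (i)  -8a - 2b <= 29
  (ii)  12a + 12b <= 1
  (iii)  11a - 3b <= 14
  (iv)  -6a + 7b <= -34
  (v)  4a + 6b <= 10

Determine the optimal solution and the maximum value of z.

a = -59/46, b = -431/46, maximum z = 186/23

Extreme points and z = a - b:
  (-59/46, -431/46) → z = 186/23
  (-135/68, -223/34) → z = 311/68
  (-4/59, -290/59) → z = 286/59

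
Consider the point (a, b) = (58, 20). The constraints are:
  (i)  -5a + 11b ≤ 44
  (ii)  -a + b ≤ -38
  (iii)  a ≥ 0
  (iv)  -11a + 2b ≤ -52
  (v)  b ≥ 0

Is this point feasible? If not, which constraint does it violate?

feasible

(i): -70 ≤ 44 ✓
(ii): -38 ≤ -38 ✓
(iii): 58 ≥ 0 ✓
(iv): -598 ≤ -52 ✓
(v): 20 ≥ 0 ✓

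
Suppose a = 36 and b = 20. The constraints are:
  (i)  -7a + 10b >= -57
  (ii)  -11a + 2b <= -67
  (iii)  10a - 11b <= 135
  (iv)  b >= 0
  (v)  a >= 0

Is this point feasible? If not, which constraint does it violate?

Constraint (iii): 10a - 11b = 140, which is not ≤ 135. All other constraints are satisfied.

not feasible — violates (iii)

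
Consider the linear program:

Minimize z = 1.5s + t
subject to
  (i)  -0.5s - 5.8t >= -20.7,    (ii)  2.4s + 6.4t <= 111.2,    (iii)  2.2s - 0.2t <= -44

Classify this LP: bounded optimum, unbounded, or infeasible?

unbounded

From the feasible point (-12553/643, 3377/643), moving in the direction (-5.8, 0.5) keeps every constraint satisfied while z decreases without bound.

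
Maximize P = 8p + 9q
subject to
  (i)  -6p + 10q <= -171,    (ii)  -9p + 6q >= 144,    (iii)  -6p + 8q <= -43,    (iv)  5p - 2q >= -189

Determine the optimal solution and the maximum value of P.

p = -137/3, q = -89/2, maximum P = -4595/6

Vertices and P = 8p + 9q:
  (-137/3, -89/2) → P = -4595/6
  (-1116/19, -1989/38) → P = -35757/38
  (-141/2, -327/4) → P = -5199/4

The binding constraints are -6p + 10q = -171 and -9p + 6q = 144.
Solving simultaneously gives p = -137/3, q = -89/2.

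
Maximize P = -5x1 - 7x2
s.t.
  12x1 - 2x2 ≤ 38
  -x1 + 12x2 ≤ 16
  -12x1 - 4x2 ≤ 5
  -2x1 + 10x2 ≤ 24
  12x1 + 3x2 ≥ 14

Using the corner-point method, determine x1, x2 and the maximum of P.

x1 = 71/30, x2 = -24/5, maximum P = 653/30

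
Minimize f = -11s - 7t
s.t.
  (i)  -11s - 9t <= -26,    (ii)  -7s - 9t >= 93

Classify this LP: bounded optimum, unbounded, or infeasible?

From the feasible point (119/4, -1205/36), moving in the direction (9, -7) keeps every constraint satisfied while f decreases without bound.

unbounded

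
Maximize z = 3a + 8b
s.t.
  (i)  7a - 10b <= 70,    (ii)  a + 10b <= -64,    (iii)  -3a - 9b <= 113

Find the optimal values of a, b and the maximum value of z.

Corner points and z = 3a + 8b:
  (3/4, -259/40) → z = -991/20
  (-500/93, -1001/93) → z = -9508/93
  (-554/21, -79/21) → z = -2294/21

a = 3/4, b = -259/40, maximum z = -991/20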